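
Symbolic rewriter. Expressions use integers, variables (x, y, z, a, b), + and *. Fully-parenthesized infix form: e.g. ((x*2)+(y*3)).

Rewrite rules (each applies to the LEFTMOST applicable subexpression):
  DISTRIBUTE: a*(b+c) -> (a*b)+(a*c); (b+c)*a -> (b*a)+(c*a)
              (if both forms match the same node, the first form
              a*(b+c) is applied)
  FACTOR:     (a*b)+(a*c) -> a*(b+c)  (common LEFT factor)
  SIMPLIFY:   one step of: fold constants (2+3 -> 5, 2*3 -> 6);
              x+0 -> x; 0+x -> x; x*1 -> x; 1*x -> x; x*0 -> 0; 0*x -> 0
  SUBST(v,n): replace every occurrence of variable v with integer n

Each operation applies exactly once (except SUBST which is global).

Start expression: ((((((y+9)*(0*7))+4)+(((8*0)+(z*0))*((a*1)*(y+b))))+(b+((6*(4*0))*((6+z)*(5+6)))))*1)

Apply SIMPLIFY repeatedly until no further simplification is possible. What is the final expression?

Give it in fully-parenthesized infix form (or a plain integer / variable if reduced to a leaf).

Answer: (4+b)

Derivation:
Start: ((((((y+9)*(0*7))+4)+(((8*0)+(z*0))*((a*1)*(y+b))))+(b+((6*(4*0))*((6+z)*(5+6)))))*1)
Step 1: at root: ((((((y+9)*(0*7))+4)+(((8*0)+(z*0))*((a*1)*(y+b))))+(b+((6*(4*0))*((6+z)*(5+6)))))*1) -> (((((y+9)*(0*7))+4)+(((8*0)+(z*0))*((a*1)*(y+b))))+(b+((6*(4*0))*((6+z)*(5+6))))); overall: ((((((y+9)*(0*7))+4)+(((8*0)+(z*0))*((a*1)*(y+b))))+(b+((6*(4*0))*((6+z)*(5+6)))))*1) -> (((((y+9)*(0*7))+4)+(((8*0)+(z*0))*((a*1)*(y+b))))+(b+((6*(4*0))*((6+z)*(5+6)))))
Step 2: at LLLR: (0*7) -> 0; overall: (((((y+9)*(0*7))+4)+(((8*0)+(z*0))*((a*1)*(y+b))))+(b+((6*(4*0))*((6+z)*(5+6))))) -> (((((y+9)*0)+4)+(((8*0)+(z*0))*((a*1)*(y+b))))+(b+((6*(4*0))*((6+z)*(5+6)))))
Step 3: at LLL: ((y+9)*0) -> 0; overall: (((((y+9)*0)+4)+(((8*0)+(z*0))*((a*1)*(y+b))))+(b+((6*(4*0))*((6+z)*(5+6))))) -> (((0+4)+(((8*0)+(z*0))*((a*1)*(y+b))))+(b+((6*(4*0))*((6+z)*(5+6)))))
Step 4: at LL: (0+4) -> 4; overall: (((0+4)+(((8*0)+(z*0))*((a*1)*(y+b))))+(b+((6*(4*0))*((6+z)*(5+6))))) -> ((4+(((8*0)+(z*0))*((a*1)*(y+b))))+(b+((6*(4*0))*((6+z)*(5+6)))))
Step 5: at LRLL: (8*0) -> 0; overall: ((4+(((8*0)+(z*0))*((a*1)*(y+b))))+(b+((6*(4*0))*((6+z)*(5+6))))) -> ((4+((0+(z*0))*((a*1)*(y+b))))+(b+((6*(4*0))*((6+z)*(5+6)))))
Step 6: at LRL: (0+(z*0)) -> (z*0); overall: ((4+((0+(z*0))*((a*1)*(y+b))))+(b+((6*(4*0))*((6+z)*(5+6))))) -> ((4+((z*0)*((a*1)*(y+b))))+(b+((6*(4*0))*((6+z)*(5+6)))))
Step 7: at LRL: (z*0) -> 0; overall: ((4+((z*0)*((a*1)*(y+b))))+(b+((6*(4*0))*((6+z)*(5+6))))) -> ((4+(0*((a*1)*(y+b))))+(b+((6*(4*0))*((6+z)*(5+6)))))
Step 8: at LR: (0*((a*1)*(y+b))) -> 0; overall: ((4+(0*((a*1)*(y+b))))+(b+((6*(4*0))*((6+z)*(5+6))))) -> ((4+0)+(b+((6*(4*0))*((6+z)*(5+6)))))
Step 9: at L: (4+0) -> 4; overall: ((4+0)+(b+((6*(4*0))*((6+z)*(5+6))))) -> (4+(b+((6*(4*0))*((6+z)*(5+6)))))
Step 10: at RRLR: (4*0) -> 0; overall: (4+(b+((6*(4*0))*((6+z)*(5+6))))) -> (4+(b+((6*0)*((6+z)*(5+6)))))
Step 11: at RRL: (6*0) -> 0; overall: (4+(b+((6*0)*((6+z)*(5+6))))) -> (4+(b+(0*((6+z)*(5+6)))))
Step 12: at RR: (0*((6+z)*(5+6))) -> 0; overall: (4+(b+(0*((6+z)*(5+6))))) -> (4+(b+0))
Step 13: at R: (b+0) -> b; overall: (4+(b+0)) -> (4+b)
Fixed point: (4+b)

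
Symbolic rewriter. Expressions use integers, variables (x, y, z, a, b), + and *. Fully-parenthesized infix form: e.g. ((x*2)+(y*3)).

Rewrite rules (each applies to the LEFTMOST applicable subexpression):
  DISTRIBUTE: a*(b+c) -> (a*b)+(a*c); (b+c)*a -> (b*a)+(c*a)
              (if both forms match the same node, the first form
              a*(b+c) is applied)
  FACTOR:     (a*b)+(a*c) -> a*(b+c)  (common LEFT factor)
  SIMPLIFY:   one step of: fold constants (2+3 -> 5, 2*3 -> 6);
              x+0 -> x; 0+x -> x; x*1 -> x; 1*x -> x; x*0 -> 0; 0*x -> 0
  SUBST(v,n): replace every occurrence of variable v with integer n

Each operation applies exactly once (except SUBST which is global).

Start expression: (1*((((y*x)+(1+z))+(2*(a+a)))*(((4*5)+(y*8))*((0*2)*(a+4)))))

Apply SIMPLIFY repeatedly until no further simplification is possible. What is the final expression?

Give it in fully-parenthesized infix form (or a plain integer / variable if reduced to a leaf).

Answer: 0

Derivation:
Start: (1*((((y*x)+(1+z))+(2*(a+a)))*(((4*5)+(y*8))*((0*2)*(a+4)))))
Step 1: at root: (1*((((y*x)+(1+z))+(2*(a+a)))*(((4*5)+(y*8))*((0*2)*(a+4))))) -> ((((y*x)+(1+z))+(2*(a+a)))*(((4*5)+(y*8))*((0*2)*(a+4)))); overall: (1*((((y*x)+(1+z))+(2*(a+a)))*(((4*5)+(y*8))*((0*2)*(a+4))))) -> ((((y*x)+(1+z))+(2*(a+a)))*(((4*5)+(y*8))*((0*2)*(a+4))))
Step 2: at RLL: (4*5) -> 20; overall: ((((y*x)+(1+z))+(2*(a+a)))*(((4*5)+(y*8))*((0*2)*(a+4)))) -> ((((y*x)+(1+z))+(2*(a+a)))*((20+(y*8))*((0*2)*(a+4))))
Step 3: at RRL: (0*2) -> 0; overall: ((((y*x)+(1+z))+(2*(a+a)))*((20+(y*8))*((0*2)*(a+4)))) -> ((((y*x)+(1+z))+(2*(a+a)))*((20+(y*8))*(0*(a+4))))
Step 4: at RR: (0*(a+4)) -> 0; overall: ((((y*x)+(1+z))+(2*(a+a)))*((20+(y*8))*(0*(a+4)))) -> ((((y*x)+(1+z))+(2*(a+a)))*((20+(y*8))*0))
Step 5: at R: ((20+(y*8))*0) -> 0; overall: ((((y*x)+(1+z))+(2*(a+a)))*((20+(y*8))*0)) -> ((((y*x)+(1+z))+(2*(a+a)))*0)
Step 6: at root: ((((y*x)+(1+z))+(2*(a+a)))*0) -> 0; overall: ((((y*x)+(1+z))+(2*(a+a)))*0) -> 0
Fixed point: 0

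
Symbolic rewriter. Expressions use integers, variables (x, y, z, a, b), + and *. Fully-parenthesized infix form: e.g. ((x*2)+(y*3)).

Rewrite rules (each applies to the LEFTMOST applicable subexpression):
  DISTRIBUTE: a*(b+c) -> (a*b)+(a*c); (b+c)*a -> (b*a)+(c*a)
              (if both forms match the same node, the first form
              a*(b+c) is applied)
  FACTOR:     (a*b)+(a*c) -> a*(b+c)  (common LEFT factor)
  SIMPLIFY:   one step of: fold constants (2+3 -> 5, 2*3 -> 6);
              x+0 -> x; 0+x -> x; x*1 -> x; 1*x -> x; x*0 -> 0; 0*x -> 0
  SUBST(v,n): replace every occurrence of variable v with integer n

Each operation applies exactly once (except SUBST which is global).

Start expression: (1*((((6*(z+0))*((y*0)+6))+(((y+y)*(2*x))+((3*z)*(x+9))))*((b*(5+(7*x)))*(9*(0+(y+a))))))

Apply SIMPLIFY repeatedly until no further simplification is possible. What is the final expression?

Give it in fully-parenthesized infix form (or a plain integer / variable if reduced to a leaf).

Start: (1*((((6*(z+0))*((y*0)+6))+(((y+y)*(2*x))+((3*z)*(x+9))))*((b*(5+(7*x)))*(9*(0+(y+a))))))
Step 1: at root: (1*((((6*(z+0))*((y*0)+6))+(((y+y)*(2*x))+((3*z)*(x+9))))*((b*(5+(7*x)))*(9*(0+(y+a)))))) -> ((((6*(z+0))*((y*0)+6))+(((y+y)*(2*x))+((3*z)*(x+9))))*((b*(5+(7*x)))*(9*(0+(y+a))))); overall: (1*((((6*(z+0))*((y*0)+6))+(((y+y)*(2*x))+((3*z)*(x+9))))*((b*(5+(7*x)))*(9*(0+(y+a)))))) -> ((((6*(z+0))*((y*0)+6))+(((y+y)*(2*x))+((3*z)*(x+9))))*((b*(5+(7*x)))*(9*(0+(y+a)))))
Step 2: at LLLR: (z+0) -> z; overall: ((((6*(z+0))*((y*0)+6))+(((y+y)*(2*x))+((3*z)*(x+9))))*((b*(5+(7*x)))*(9*(0+(y+a))))) -> ((((6*z)*((y*0)+6))+(((y+y)*(2*x))+((3*z)*(x+9))))*((b*(5+(7*x)))*(9*(0+(y+a)))))
Step 3: at LLRL: (y*0) -> 0; overall: ((((6*z)*((y*0)+6))+(((y+y)*(2*x))+((3*z)*(x+9))))*((b*(5+(7*x)))*(9*(0+(y+a))))) -> ((((6*z)*(0+6))+(((y+y)*(2*x))+((3*z)*(x+9))))*((b*(5+(7*x)))*(9*(0+(y+a)))))
Step 4: at LLR: (0+6) -> 6; overall: ((((6*z)*(0+6))+(((y+y)*(2*x))+((3*z)*(x+9))))*((b*(5+(7*x)))*(9*(0+(y+a))))) -> ((((6*z)*6)+(((y+y)*(2*x))+((3*z)*(x+9))))*((b*(5+(7*x)))*(9*(0+(y+a)))))
Step 5: at RRR: (0+(y+a)) -> (y+a); overall: ((((6*z)*6)+(((y+y)*(2*x))+((3*z)*(x+9))))*((b*(5+(7*x)))*(9*(0+(y+a))))) -> ((((6*z)*6)+(((y+y)*(2*x))+((3*z)*(x+9))))*((b*(5+(7*x)))*(9*(y+a))))
Fixed point: ((((6*z)*6)+(((y+y)*(2*x))+((3*z)*(x+9))))*((b*(5+(7*x)))*(9*(y+a))))

Answer: ((((6*z)*6)+(((y+y)*(2*x))+((3*z)*(x+9))))*((b*(5+(7*x)))*(9*(y+a))))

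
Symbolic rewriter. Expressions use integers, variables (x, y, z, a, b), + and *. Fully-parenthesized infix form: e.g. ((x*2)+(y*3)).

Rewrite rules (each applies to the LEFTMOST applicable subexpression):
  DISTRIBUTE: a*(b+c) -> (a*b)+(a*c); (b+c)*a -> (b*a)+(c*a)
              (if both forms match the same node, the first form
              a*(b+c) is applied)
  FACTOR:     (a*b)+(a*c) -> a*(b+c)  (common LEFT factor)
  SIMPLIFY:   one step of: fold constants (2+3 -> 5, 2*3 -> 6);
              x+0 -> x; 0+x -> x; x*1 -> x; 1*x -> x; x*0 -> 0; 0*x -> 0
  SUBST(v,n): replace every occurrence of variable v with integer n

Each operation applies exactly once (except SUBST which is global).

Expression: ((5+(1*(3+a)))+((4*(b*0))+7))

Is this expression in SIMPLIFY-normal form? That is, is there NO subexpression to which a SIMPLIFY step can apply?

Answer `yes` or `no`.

Expression: ((5+(1*(3+a)))+((4*(b*0))+7))
Scanning for simplifiable subexpressions (pre-order)...
  at root: ((5+(1*(3+a)))+((4*(b*0))+7)) (not simplifiable)
  at L: (5+(1*(3+a))) (not simplifiable)
  at LR: (1*(3+a)) (SIMPLIFIABLE)
  at LRR: (3+a) (not simplifiable)
  at R: ((4*(b*0))+7) (not simplifiable)
  at RL: (4*(b*0)) (not simplifiable)
  at RLR: (b*0) (SIMPLIFIABLE)
Found simplifiable subexpr at path LR: (1*(3+a))
One SIMPLIFY step would give: ((5+(3+a))+((4*(b*0))+7))
-> NOT in normal form.

Answer: no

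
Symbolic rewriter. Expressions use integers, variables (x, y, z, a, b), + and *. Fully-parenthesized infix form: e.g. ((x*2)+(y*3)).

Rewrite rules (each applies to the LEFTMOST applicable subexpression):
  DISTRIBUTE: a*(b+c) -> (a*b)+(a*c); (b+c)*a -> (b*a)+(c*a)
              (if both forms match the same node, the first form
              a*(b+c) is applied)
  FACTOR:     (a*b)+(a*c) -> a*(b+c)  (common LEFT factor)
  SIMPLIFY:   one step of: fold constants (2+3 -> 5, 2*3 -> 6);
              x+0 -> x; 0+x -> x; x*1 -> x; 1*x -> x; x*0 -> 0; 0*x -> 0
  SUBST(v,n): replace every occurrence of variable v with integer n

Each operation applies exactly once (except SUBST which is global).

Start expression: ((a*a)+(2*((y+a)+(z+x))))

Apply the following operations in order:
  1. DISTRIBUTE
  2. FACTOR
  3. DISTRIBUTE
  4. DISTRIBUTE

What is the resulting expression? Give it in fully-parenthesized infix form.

Answer: ((a*a)+(((2*y)+(2*a))+(2*(z+x))))

Derivation:
Start: ((a*a)+(2*((y+a)+(z+x))))
Apply DISTRIBUTE at R (target: (2*((y+a)+(z+x)))): ((a*a)+(2*((y+a)+(z+x)))) -> ((a*a)+((2*(y+a))+(2*(z+x))))
Apply FACTOR at R (target: ((2*(y+a))+(2*(z+x)))): ((a*a)+((2*(y+a))+(2*(z+x)))) -> ((a*a)+(2*((y+a)+(z+x))))
Apply DISTRIBUTE at R (target: (2*((y+a)+(z+x)))): ((a*a)+(2*((y+a)+(z+x)))) -> ((a*a)+((2*(y+a))+(2*(z+x))))
Apply DISTRIBUTE at RL (target: (2*(y+a))): ((a*a)+((2*(y+a))+(2*(z+x)))) -> ((a*a)+(((2*y)+(2*a))+(2*(z+x))))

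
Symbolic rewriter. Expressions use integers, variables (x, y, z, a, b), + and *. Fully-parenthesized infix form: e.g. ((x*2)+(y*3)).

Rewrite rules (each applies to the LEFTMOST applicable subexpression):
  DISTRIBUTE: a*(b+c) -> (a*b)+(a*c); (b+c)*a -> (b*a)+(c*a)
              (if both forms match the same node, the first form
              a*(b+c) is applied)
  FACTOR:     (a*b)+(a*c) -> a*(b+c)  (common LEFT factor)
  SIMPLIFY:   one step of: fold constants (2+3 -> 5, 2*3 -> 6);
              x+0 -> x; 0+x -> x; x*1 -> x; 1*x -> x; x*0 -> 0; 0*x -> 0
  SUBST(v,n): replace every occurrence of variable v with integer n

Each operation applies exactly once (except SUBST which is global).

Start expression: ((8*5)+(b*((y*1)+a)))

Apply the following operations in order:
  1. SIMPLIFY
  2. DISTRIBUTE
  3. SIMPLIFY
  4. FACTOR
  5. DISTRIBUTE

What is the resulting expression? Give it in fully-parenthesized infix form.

Start: ((8*5)+(b*((y*1)+a)))
Apply SIMPLIFY at L (target: (8*5)): ((8*5)+(b*((y*1)+a))) -> (40+(b*((y*1)+a)))
Apply DISTRIBUTE at R (target: (b*((y*1)+a))): (40+(b*((y*1)+a))) -> (40+((b*(y*1))+(b*a)))
Apply SIMPLIFY at RLR (target: (y*1)): (40+((b*(y*1))+(b*a))) -> (40+((b*y)+(b*a)))
Apply FACTOR at R (target: ((b*y)+(b*a))): (40+((b*y)+(b*a))) -> (40+(b*(y+a)))
Apply DISTRIBUTE at R (target: (b*(y+a))): (40+(b*(y+a))) -> (40+((b*y)+(b*a)))

Answer: (40+((b*y)+(b*a)))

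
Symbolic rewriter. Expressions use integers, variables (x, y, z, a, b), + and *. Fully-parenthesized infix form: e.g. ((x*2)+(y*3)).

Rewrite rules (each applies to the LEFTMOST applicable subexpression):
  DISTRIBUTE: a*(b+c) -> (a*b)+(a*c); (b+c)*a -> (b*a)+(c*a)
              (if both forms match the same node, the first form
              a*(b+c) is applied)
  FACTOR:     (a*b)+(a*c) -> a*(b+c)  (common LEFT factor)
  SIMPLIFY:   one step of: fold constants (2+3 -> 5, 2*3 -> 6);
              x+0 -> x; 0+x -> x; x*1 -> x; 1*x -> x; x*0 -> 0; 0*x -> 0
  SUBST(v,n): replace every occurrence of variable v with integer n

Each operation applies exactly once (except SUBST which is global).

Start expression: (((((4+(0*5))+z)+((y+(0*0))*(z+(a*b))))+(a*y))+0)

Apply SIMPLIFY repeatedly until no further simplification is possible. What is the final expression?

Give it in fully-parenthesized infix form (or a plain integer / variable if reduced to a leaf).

Start: (((((4+(0*5))+z)+((y+(0*0))*(z+(a*b))))+(a*y))+0)
Step 1: at root: (((((4+(0*5))+z)+((y+(0*0))*(z+(a*b))))+(a*y))+0) -> ((((4+(0*5))+z)+((y+(0*0))*(z+(a*b))))+(a*y)); overall: (((((4+(0*5))+z)+((y+(0*0))*(z+(a*b))))+(a*y))+0) -> ((((4+(0*5))+z)+((y+(0*0))*(z+(a*b))))+(a*y))
Step 2: at LLLR: (0*5) -> 0; overall: ((((4+(0*5))+z)+((y+(0*0))*(z+(a*b))))+(a*y)) -> ((((4+0)+z)+((y+(0*0))*(z+(a*b))))+(a*y))
Step 3: at LLL: (4+0) -> 4; overall: ((((4+0)+z)+((y+(0*0))*(z+(a*b))))+(a*y)) -> (((4+z)+((y+(0*0))*(z+(a*b))))+(a*y))
Step 4: at LRLR: (0*0) -> 0; overall: (((4+z)+((y+(0*0))*(z+(a*b))))+(a*y)) -> (((4+z)+((y+0)*(z+(a*b))))+(a*y))
Step 5: at LRL: (y+0) -> y; overall: (((4+z)+((y+0)*(z+(a*b))))+(a*y)) -> (((4+z)+(y*(z+(a*b))))+(a*y))
Fixed point: (((4+z)+(y*(z+(a*b))))+(a*y))

Answer: (((4+z)+(y*(z+(a*b))))+(a*y))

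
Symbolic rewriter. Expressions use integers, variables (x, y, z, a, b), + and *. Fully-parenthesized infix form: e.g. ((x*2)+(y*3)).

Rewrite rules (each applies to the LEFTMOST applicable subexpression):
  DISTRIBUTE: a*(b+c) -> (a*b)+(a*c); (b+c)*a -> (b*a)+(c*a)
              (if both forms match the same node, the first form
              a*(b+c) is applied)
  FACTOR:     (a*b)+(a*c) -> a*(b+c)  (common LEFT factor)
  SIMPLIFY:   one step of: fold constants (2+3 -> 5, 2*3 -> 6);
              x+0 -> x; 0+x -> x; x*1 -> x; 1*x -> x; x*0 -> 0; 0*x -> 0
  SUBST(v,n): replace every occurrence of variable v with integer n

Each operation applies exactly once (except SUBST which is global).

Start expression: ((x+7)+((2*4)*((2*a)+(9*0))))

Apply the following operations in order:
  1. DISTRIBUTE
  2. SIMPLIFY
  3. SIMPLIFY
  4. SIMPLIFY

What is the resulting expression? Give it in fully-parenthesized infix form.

Answer: ((x+7)+((8*(2*a))+(8*0)))

Derivation:
Start: ((x+7)+((2*4)*((2*a)+(9*0))))
Apply DISTRIBUTE at R (target: ((2*4)*((2*a)+(9*0)))): ((x+7)+((2*4)*((2*a)+(9*0)))) -> ((x+7)+(((2*4)*(2*a))+((2*4)*(9*0))))
Apply SIMPLIFY at RLL (target: (2*4)): ((x+7)+(((2*4)*(2*a))+((2*4)*(9*0)))) -> ((x+7)+((8*(2*a))+((2*4)*(9*0))))
Apply SIMPLIFY at RRL (target: (2*4)): ((x+7)+((8*(2*a))+((2*4)*(9*0)))) -> ((x+7)+((8*(2*a))+(8*(9*0))))
Apply SIMPLIFY at RRR (target: (9*0)): ((x+7)+((8*(2*a))+(8*(9*0)))) -> ((x+7)+((8*(2*a))+(8*0)))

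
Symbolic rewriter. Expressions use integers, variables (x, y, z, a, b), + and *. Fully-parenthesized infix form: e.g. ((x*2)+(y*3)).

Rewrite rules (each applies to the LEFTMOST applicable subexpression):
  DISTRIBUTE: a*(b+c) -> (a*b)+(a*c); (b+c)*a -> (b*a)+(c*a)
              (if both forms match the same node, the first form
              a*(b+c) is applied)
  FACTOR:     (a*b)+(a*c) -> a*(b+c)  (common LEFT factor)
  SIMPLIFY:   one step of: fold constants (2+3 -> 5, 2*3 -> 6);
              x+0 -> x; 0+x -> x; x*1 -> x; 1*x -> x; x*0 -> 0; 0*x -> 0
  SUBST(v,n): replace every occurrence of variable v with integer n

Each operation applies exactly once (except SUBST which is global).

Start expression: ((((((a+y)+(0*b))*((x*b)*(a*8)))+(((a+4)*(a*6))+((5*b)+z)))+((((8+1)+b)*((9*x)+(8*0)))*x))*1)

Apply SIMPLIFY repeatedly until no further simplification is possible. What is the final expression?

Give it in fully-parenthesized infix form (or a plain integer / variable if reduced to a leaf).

Start: ((((((a+y)+(0*b))*((x*b)*(a*8)))+(((a+4)*(a*6))+((5*b)+z)))+((((8+1)+b)*((9*x)+(8*0)))*x))*1)
Step 1: at root: ((((((a+y)+(0*b))*((x*b)*(a*8)))+(((a+4)*(a*6))+((5*b)+z)))+((((8+1)+b)*((9*x)+(8*0)))*x))*1) -> (((((a+y)+(0*b))*((x*b)*(a*8)))+(((a+4)*(a*6))+((5*b)+z)))+((((8+1)+b)*((9*x)+(8*0)))*x)); overall: ((((((a+y)+(0*b))*((x*b)*(a*8)))+(((a+4)*(a*6))+((5*b)+z)))+((((8+1)+b)*((9*x)+(8*0)))*x))*1) -> (((((a+y)+(0*b))*((x*b)*(a*8)))+(((a+4)*(a*6))+((5*b)+z)))+((((8+1)+b)*((9*x)+(8*0)))*x))
Step 2: at LLLR: (0*b) -> 0; overall: (((((a+y)+(0*b))*((x*b)*(a*8)))+(((a+4)*(a*6))+((5*b)+z)))+((((8+1)+b)*((9*x)+(8*0)))*x)) -> (((((a+y)+0)*((x*b)*(a*8)))+(((a+4)*(a*6))+((5*b)+z)))+((((8+1)+b)*((9*x)+(8*0)))*x))
Step 3: at LLL: ((a+y)+0) -> (a+y); overall: (((((a+y)+0)*((x*b)*(a*8)))+(((a+4)*(a*6))+((5*b)+z)))+((((8+1)+b)*((9*x)+(8*0)))*x)) -> ((((a+y)*((x*b)*(a*8)))+(((a+4)*(a*6))+((5*b)+z)))+((((8+1)+b)*((9*x)+(8*0)))*x))
Step 4: at RLLL: (8+1) -> 9; overall: ((((a+y)*((x*b)*(a*8)))+(((a+4)*(a*6))+((5*b)+z)))+((((8+1)+b)*((9*x)+(8*0)))*x)) -> ((((a+y)*((x*b)*(a*8)))+(((a+4)*(a*6))+((5*b)+z)))+(((9+b)*((9*x)+(8*0)))*x))
Step 5: at RLRR: (8*0) -> 0; overall: ((((a+y)*((x*b)*(a*8)))+(((a+4)*(a*6))+((5*b)+z)))+(((9+b)*((9*x)+(8*0)))*x)) -> ((((a+y)*((x*b)*(a*8)))+(((a+4)*(a*6))+((5*b)+z)))+(((9+b)*((9*x)+0))*x))
Step 6: at RLR: ((9*x)+0) -> (9*x); overall: ((((a+y)*((x*b)*(a*8)))+(((a+4)*(a*6))+((5*b)+z)))+(((9+b)*((9*x)+0))*x)) -> ((((a+y)*((x*b)*(a*8)))+(((a+4)*(a*6))+((5*b)+z)))+(((9+b)*(9*x))*x))
Fixed point: ((((a+y)*((x*b)*(a*8)))+(((a+4)*(a*6))+((5*b)+z)))+(((9+b)*(9*x))*x))

Answer: ((((a+y)*((x*b)*(a*8)))+(((a+4)*(a*6))+((5*b)+z)))+(((9+b)*(9*x))*x))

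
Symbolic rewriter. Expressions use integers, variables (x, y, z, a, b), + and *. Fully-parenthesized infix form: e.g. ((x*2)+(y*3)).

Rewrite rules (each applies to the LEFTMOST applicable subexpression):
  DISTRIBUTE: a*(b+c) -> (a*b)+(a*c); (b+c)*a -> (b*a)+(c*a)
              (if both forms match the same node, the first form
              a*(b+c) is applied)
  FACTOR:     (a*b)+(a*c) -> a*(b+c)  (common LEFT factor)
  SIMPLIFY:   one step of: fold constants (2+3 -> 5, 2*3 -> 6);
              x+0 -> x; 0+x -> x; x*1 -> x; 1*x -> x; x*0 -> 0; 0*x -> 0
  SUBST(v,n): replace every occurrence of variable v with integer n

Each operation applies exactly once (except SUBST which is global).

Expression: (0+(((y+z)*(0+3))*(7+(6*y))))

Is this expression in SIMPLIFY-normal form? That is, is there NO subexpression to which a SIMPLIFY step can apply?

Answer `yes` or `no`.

Expression: (0+(((y+z)*(0+3))*(7+(6*y))))
Scanning for simplifiable subexpressions (pre-order)...
  at root: (0+(((y+z)*(0+3))*(7+(6*y)))) (SIMPLIFIABLE)
  at R: (((y+z)*(0+3))*(7+(6*y))) (not simplifiable)
  at RL: ((y+z)*(0+3)) (not simplifiable)
  at RLL: (y+z) (not simplifiable)
  at RLR: (0+3) (SIMPLIFIABLE)
  at RR: (7+(6*y)) (not simplifiable)
  at RRR: (6*y) (not simplifiable)
Found simplifiable subexpr at path root: (0+(((y+z)*(0+3))*(7+(6*y))))
One SIMPLIFY step would give: (((y+z)*(0+3))*(7+(6*y)))
-> NOT in normal form.

Answer: no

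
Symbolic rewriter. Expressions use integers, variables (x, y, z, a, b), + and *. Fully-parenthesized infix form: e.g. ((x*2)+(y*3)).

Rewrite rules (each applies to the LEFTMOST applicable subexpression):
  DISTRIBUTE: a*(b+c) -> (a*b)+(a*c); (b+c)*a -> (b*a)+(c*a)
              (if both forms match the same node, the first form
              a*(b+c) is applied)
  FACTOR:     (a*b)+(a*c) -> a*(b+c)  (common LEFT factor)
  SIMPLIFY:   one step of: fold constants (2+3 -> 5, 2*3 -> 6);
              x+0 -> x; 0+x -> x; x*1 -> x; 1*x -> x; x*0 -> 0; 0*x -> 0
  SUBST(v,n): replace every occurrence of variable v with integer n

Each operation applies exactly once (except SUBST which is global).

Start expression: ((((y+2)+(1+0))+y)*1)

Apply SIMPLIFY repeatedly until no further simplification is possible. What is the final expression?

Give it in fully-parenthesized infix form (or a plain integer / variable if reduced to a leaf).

Start: ((((y+2)+(1+0))+y)*1)
Step 1: at root: ((((y+2)+(1+0))+y)*1) -> (((y+2)+(1+0))+y); overall: ((((y+2)+(1+0))+y)*1) -> (((y+2)+(1+0))+y)
Step 2: at LR: (1+0) -> 1; overall: (((y+2)+(1+0))+y) -> (((y+2)+1)+y)
Fixed point: (((y+2)+1)+y)

Answer: (((y+2)+1)+y)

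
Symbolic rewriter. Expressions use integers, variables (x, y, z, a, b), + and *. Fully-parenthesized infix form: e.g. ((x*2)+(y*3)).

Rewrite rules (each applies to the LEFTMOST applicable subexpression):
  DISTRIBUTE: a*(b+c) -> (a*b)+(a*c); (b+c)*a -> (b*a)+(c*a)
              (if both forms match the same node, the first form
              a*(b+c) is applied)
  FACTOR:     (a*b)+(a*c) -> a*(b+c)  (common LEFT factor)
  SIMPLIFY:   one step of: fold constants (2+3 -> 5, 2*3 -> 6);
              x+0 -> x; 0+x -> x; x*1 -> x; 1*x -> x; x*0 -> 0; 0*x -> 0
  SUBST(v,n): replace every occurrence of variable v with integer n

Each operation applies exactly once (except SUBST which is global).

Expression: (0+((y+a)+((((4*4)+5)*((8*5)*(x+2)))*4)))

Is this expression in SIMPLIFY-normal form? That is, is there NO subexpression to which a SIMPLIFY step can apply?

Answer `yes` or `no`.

Expression: (0+((y+a)+((((4*4)+5)*((8*5)*(x+2)))*4)))
Scanning for simplifiable subexpressions (pre-order)...
  at root: (0+((y+a)+((((4*4)+5)*((8*5)*(x+2)))*4))) (SIMPLIFIABLE)
  at R: ((y+a)+((((4*4)+5)*((8*5)*(x+2)))*4)) (not simplifiable)
  at RL: (y+a) (not simplifiable)
  at RR: ((((4*4)+5)*((8*5)*(x+2)))*4) (not simplifiable)
  at RRL: (((4*4)+5)*((8*5)*(x+2))) (not simplifiable)
  at RRLL: ((4*4)+5) (not simplifiable)
  at RRLLL: (4*4) (SIMPLIFIABLE)
  at RRLR: ((8*5)*(x+2)) (not simplifiable)
  at RRLRL: (8*5) (SIMPLIFIABLE)
  at RRLRR: (x+2) (not simplifiable)
Found simplifiable subexpr at path root: (0+((y+a)+((((4*4)+5)*((8*5)*(x+2)))*4)))
One SIMPLIFY step would give: ((y+a)+((((4*4)+5)*((8*5)*(x+2)))*4))
-> NOT in normal form.

Answer: no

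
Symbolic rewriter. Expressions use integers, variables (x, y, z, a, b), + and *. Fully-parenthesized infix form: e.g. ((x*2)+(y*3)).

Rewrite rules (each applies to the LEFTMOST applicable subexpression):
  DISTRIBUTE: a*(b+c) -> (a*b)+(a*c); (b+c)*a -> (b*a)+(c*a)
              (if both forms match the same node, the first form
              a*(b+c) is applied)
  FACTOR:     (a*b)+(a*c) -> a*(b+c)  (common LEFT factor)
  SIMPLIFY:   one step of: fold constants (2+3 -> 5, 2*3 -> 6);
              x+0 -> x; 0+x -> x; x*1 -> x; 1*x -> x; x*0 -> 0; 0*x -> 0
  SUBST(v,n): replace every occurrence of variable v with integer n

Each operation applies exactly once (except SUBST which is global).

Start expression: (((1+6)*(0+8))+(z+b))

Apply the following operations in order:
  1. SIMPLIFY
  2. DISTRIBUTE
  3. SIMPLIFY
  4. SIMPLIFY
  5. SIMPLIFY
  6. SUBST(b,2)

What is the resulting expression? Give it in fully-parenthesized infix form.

Start: (((1+6)*(0+8))+(z+b))
Apply SIMPLIFY at LL (target: (1+6)): (((1+6)*(0+8))+(z+b)) -> ((7*(0+8))+(z+b))
Apply DISTRIBUTE at L (target: (7*(0+8))): ((7*(0+8))+(z+b)) -> (((7*0)+(7*8))+(z+b))
Apply SIMPLIFY at LL (target: (7*0)): (((7*0)+(7*8))+(z+b)) -> ((0+(7*8))+(z+b))
Apply SIMPLIFY at L (target: (0+(7*8))): ((0+(7*8))+(z+b)) -> ((7*8)+(z+b))
Apply SIMPLIFY at L (target: (7*8)): ((7*8)+(z+b)) -> (56+(z+b))
Apply SUBST(b,2): (56+(z+b)) -> (56+(z+2))

Answer: (56+(z+2))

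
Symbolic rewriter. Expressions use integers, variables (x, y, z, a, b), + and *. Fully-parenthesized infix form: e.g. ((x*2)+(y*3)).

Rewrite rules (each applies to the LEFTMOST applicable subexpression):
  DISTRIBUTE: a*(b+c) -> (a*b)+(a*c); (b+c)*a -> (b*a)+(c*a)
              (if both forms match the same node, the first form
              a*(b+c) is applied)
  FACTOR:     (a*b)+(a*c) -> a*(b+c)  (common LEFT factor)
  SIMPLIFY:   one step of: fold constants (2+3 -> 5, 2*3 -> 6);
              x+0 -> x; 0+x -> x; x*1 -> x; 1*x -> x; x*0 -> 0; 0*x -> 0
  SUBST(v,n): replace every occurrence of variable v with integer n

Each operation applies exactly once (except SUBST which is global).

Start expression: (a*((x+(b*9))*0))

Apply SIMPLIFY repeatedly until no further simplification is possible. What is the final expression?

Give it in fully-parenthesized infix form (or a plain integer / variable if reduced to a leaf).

Answer: 0

Derivation:
Start: (a*((x+(b*9))*0))
Step 1: at R: ((x+(b*9))*0) -> 0; overall: (a*((x+(b*9))*0)) -> (a*0)
Step 2: at root: (a*0) -> 0; overall: (a*0) -> 0
Fixed point: 0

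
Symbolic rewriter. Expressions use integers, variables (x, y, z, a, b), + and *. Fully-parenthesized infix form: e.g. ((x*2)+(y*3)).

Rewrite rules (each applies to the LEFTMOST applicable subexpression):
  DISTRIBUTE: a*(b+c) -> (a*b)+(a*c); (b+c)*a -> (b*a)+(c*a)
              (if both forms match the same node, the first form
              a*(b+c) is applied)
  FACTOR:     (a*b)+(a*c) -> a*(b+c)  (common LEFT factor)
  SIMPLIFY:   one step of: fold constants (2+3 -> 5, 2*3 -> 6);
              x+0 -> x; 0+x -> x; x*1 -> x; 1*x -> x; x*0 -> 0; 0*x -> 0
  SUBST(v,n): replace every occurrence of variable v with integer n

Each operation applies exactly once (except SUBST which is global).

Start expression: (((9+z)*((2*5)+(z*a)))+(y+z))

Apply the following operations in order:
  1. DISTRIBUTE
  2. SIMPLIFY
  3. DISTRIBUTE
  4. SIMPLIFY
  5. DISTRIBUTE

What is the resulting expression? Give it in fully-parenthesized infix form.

Answer: (((90+(z*10))+((9*(z*a))+(z*(z*a))))+(y+z))

Derivation:
Start: (((9+z)*((2*5)+(z*a)))+(y+z))
Apply DISTRIBUTE at L (target: ((9+z)*((2*5)+(z*a)))): (((9+z)*((2*5)+(z*a)))+(y+z)) -> ((((9+z)*(2*5))+((9+z)*(z*a)))+(y+z))
Apply SIMPLIFY at LLR (target: (2*5)): ((((9+z)*(2*5))+((9+z)*(z*a)))+(y+z)) -> ((((9+z)*10)+((9+z)*(z*a)))+(y+z))
Apply DISTRIBUTE at LL (target: ((9+z)*10)): ((((9+z)*10)+((9+z)*(z*a)))+(y+z)) -> ((((9*10)+(z*10))+((9+z)*(z*a)))+(y+z))
Apply SIMPLIFY at LLL (target: (9*10)): ((((9*10)+(z*10))+((9+z)*(z*a)))+(y+z)) -> (((90+(z*10))+((9+z)*(z*a)))+(y+z))
Apply DISTRIBUTE at LR (target: ((9+z)*(z*a))): (((90+(z*10))+((9+z)*(z*a)))+(y+z)) -> (((90+(z*10))+((9*(z*a))+(z*(z*a))))+(y+z))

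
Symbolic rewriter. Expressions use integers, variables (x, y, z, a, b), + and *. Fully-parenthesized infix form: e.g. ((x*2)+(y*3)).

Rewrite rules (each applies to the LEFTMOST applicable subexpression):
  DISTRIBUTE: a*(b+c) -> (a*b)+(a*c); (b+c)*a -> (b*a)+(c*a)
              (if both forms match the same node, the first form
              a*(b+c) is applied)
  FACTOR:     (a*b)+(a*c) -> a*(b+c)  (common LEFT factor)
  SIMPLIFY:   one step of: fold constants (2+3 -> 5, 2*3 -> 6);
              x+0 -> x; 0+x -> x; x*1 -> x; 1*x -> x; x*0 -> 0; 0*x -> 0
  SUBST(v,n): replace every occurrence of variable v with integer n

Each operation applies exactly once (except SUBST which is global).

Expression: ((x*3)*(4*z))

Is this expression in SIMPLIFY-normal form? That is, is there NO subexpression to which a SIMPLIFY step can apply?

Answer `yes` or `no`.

Answer: yes

Derivation:
Expression: ((x*3)*(4*z))
Scanning for simplifiable subexpressions (pre-order)...
  at root: ((x*3)*(4*z)) (not simplifiable)
  at L: (x*3) (not simplifiable)
  at R: (4*z) (not simplifiable)
Result: no simplifiable subexpression found -> normal form.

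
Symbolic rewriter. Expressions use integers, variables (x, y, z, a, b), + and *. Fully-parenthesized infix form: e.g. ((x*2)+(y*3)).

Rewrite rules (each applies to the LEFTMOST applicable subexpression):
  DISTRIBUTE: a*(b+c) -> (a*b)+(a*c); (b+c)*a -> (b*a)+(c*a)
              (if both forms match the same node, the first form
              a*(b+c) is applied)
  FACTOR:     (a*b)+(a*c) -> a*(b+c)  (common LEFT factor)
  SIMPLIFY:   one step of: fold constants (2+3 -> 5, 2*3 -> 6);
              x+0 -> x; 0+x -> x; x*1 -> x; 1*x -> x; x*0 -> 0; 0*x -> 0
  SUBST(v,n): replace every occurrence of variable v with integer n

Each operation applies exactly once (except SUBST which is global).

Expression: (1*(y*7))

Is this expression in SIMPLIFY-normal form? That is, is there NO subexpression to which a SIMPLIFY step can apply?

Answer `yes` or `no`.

Expression: (1*(y*7))
Scanning for simplifiable subexpressions (pre-order)...
  at root: (1*(y*7)) (SIMPLIFIABLE)
  at R: (y*7) (not simplifiable)
Found simplifiable subexpr at path root: (1*(y*7))
One SIMPLIFY step would give: (y*7)
-> NOT in normal form.

Answer: no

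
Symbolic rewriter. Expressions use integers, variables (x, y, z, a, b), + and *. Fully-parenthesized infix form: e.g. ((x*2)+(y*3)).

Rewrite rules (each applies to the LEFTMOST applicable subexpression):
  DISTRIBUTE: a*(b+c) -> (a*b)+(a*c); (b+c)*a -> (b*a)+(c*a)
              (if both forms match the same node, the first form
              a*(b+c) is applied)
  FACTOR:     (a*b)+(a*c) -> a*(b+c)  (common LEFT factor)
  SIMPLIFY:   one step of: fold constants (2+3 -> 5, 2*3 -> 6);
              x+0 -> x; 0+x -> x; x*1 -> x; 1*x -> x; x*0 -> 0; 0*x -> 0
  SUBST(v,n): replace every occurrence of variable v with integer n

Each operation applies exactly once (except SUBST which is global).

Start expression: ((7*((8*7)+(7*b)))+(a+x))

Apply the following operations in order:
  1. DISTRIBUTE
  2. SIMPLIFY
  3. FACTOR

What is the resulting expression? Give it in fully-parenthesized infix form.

Answer: ((7*(56+(7*b)))+(a+x))

Derivation:
Start: ((7*((8*7)+(7*b)))+(a+x))
Apply DISTRIBUTE at L (target: (7*((8*7)+(7*b)))): ((7*((8*7)+(7*b)))+(a+x)) -> (((7*(8*7))+(7*(7*b)))+(a+x))
Apply SIMPLIFY at LLR (target: (8*7)): (((7*(8*7))+(7*(7*b)))+(a+x)) -> (((7*56)+(7*(7*b)))+(a+x))
Apply FACTOR at L (target: ((7*56)+(7*(7*b)))): (((7*56)+(7*(7*b)))+(a+x)) -> ((7*(56+(7*b)))+(a+x))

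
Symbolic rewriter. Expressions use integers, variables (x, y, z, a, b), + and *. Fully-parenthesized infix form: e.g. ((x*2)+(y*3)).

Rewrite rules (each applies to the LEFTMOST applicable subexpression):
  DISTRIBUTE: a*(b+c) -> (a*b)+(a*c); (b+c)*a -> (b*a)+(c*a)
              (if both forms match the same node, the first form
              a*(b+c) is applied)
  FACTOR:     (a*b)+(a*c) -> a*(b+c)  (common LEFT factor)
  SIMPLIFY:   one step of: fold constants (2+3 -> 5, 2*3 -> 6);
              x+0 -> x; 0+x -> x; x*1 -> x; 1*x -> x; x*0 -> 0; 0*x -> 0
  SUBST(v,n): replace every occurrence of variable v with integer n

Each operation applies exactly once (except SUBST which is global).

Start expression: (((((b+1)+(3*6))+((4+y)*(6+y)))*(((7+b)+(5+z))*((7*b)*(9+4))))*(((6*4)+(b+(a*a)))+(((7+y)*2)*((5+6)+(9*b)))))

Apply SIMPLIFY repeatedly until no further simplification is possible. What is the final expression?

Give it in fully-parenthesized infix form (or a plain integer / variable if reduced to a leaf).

Start: (((((b+1)+(3*6))+((4+y)*(6+y)))*(((7+b)+(5+z))*((7*b)*(9+4))))*(((6*4)+(b+(a*a)))+(((7+y)*2)*((5+6)+(9*b)))))
Step 1: at LLLR: (3*6) -> 18; overall: (((((b+1)+(3*6))+((4+y)*(6+y)))*(((7+b)+(5+z))*((7*b)*(9+4))))*(((6*4)+(b+(a*a)))+(((7+y)*2)*((5+6)+(9*b))))) -> (((((b+1)+18)+((4+y)*(6+y)))*(((7+b)+(5+z))*((7*b)*(9+4))))*(((6*4)+(b+(a*a)))+(((7+y)*2)*((5+6)+(9*b)))))
Step 2: at LRRR: (9+4) -> 13; overall: (((((b+1)+18)+((4+y)*(6+y)))*(((7+b)+(5+z))*((7*b)*(9+4))))*(((6*4)+(b+(a*a)))+(((7+y)*2)*((5+6)+(9*b))))) -> (((((b+1)+18)+((4+y)*(6+y)))*(((7+b)+(5+z))*((7*b)*13)))*(((6*4)+(b+(a*a)))+(((7+y)*2)*((5+6)+(9*b)))))
Step 3: at RLL: (6*4) -> 24; overall: (((((b+1)+18)+((4+y)*(6+y)))*(((7+b)+(5+z))*((7*b)*13)))*(((6*4)+(b+(a*a)))+(((7+y)*2)*((5+6)+(9*b))))) -> (((((b+1)+18)+((4+y)*(6+y)))*(((7+b)+(5+z))*((7*b)*13)))*((24+(b+(a*a)))+(((7+y)*2)*((5+6)+(9*b)))))
Step 4: at RRRL: (5+6) -> 11; overall: (((((b+1)+18)+((4+y)*(6+y)))*(((7+b)+(5+z))*((7*b)*13)))*((24+(b+(a*a)))+(((7+y)*2)*((5+6)+(9*b))))) -> (((((b+1)+18)+((4+y)*(6+y)))*(((7+b)+(5+z))*((7*b)*13)))*((24+(b+(a*a)))+(((7+y)*2)*(11+(9*b)))))
Fixed point: (((((b+1)+18)+((4+y)*(6+y)))*(((7+b)+(5+z))*((7*b)*13)))*((24+(b+(a*a)))+(((7+y)*2)*(11+(9*b)))))

Answer: (((((b+1)+18)+((4+y)*(6+y)))*(((7+b)+(5+z))*((7*b)*13)))*((24+(b+(a*a)))+(((7+y)*2)*(11+(9*b)))))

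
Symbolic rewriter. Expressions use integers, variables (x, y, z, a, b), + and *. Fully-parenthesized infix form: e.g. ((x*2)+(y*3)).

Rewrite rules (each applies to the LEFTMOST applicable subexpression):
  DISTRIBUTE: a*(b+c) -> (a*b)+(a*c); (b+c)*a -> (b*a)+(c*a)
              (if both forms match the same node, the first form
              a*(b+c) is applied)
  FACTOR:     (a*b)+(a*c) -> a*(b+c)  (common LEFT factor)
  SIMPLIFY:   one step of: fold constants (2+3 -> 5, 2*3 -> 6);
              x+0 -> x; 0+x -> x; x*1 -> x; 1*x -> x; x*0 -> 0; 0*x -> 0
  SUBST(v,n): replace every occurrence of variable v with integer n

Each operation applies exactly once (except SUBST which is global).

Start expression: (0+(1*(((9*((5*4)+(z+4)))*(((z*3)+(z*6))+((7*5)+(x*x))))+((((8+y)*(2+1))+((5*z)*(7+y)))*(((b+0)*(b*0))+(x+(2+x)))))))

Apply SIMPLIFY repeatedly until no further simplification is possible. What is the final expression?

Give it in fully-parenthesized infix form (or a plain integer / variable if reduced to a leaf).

Answer: (((9*(20+(z+4)))*(((z*3)+(z*6))+(35+(x*x))))+((((8+y)*3)+((5*z)*(7+y)))*(x+(2+x))))

Derivation:
Start: (0+(1*(((9*((5*4)+(z+4)))*(((z*3)+(z*6))+((7*5)+(x*x))))+((((8+y)*(2+1))+((5*z)*(7+y)))*(((b+0)*(b*0))+(x+(2+x)))))))
Step 1: at root: (0+(1*(((9*((5*4)+(z+4)))*(((z*3)+(z*6))+((7*5)+(x*x))))+((((8+y)*(2+1))+((5*z)*(7+y)))*(((b+0)*(b*0))+(x+(2+x))))))) -> (1*(((9*((5*4)+(z+4)))*(((z*3)+(z*6))+((7*5)+(x*x))))+((((8+y)*(2+1))+((5*z)*(7+y)))*(((b+0)*(b*0))+(x+(2+x)))))); overall: (0+(1*(((9*((5*4)+(z+4)))*(((z*3)+(z*6))+((7*5)+(x*x))))+((((8+y)*(2+1))+((5*z)*(7+y)))*(((b+0)*(b*0))+(x+(2+x))))))) -> (1*(((9*((5*4)+(z+4)))*(((z*3)+(z*6))+((7*5)+(x*x))))+((((8+y)*(2+1))+((5*z)*(7+y)))*(((b+0)*(b*0))+(x+(2+x))))))
Step 2: at root: (1*(((9*((5*4)+(z+4)))*(((z*3)+(z*6))+((7*5)+(x*x))))+((((8+y)*(2+1))+((5*z)*(7+y)))*(((b+0)*(b*0))+(x+(2+x)))))) -> (((9*((5*4)+(z+4)))*(((z*3)+(z*6))+((7*5)+(x*x))))+((((8+y)*(2+1))+((5*z)*(7+y)))*(((b+0)*(b*0))+(x+(2+x))))); overall: (1*(((9*((5*4)+(z+4)))*(((z*3)+(z*6))+((7*5)+(x*x))))+((((8+y)*(2+1))+((5*z)*(7+y)))*(((b+0)*(b*0))+(x+(2+x)))))) -> (((9*((5*4)+(z+4)))*(((z*3)+(z*6))+((7*5)+(x*x))))+((((8+y)*(2+1))+((5*z)*(7+y)))*(((b+0)*(b*0))+(x+(2+x)))))
Step 3: at LLRL: (5*4) -> 20; overall: (((9*((5*4)+(z+4)))*(((z*3)+(z*6))+((7*5)+(x*x))))+((((8+y)*(2+1))+((5*z)*(7+y)))*(((b+0)*(b*0))+(x+(2+x))))) -> (((9*(20+(z+4)))*(((z*3)+(z*6))+((7*5)+(x*x))))+((((8+y)*(2+1))+((5*z)*(7+y)))*(((b+0)*(b*0))+(x+(2+x)))))
Step 4: at LRRL: (7*5) -> 35; overall: (((9*(20+(z+4)))*(((z*3)+(z*6))+((7*5)+(x*x))))+((((8+y)*(2+1))+((5*z)*(7+y)))*(((b+0)*(b*0))+(x+(2+x))))) -> (((9*(20+(z+4)))*(((z*3)+(z*6))+(35+(x*x))))+((((8+y)*(2+1))+((5*z)*(7+y)))*(((b+0)*(b*0))+(x+(2+x)))))
Step 5: at RLLR: (2+1) -> 3; overall: (((9*(20+(z+4)))*(((z*3)+(z*6))+(35+(x*x))))+((((8+y)*(2+1))+((5*z)*(7+y)))*(((b+0)*(b*0))+(x+(2+x))))) -> (((9*(20+(z+4)))*(((z*3)+(z*6))+(35+(x*x))))+((((8+y)*3)+((5*z)*(7+y)))*(((b+0)*(b*0))+(x+(2+x)))))
Step 6: at RRLL: (b+0) -> b; overall: (((9*(20+(z+4)))*(((z*3)+(z*6))+(35+(x*x))))+((((8+y)*3)+((5*z)*(7+y)))*(((b+0)*(b*0))+(x+(2+x))))) -> (((9*(20+(z+4)))*(((z*3)+(z*6))+(35+(x*x))))+((((8+y)*3)+((5*z)*(7+y)))*((b*(b*0))+(x+(2+x)))))
Step 7: at RRLR: (b*0) -> 0; overall: (((9*(20+(z+4)))*(((z*3)+(z*6))+(35+(x*x))))+((((8+y)*3)+((5*z)*(7+y)))*((b*(b*0))+(x+(2+x))))) -> (((9*(20+(z+4)))*(((z*3)+(z*6))+(35+(x*x))))+((((8+y)*3)+((5*z)*(7+y)))*((b*0)+(x+(2+x)))))
Step 8: at RRL: (b*0) -> 0; overall: (((9*(20+(z+4)))*(((z*3)+(z*6))+(35+(x*x))))+((((8+y)*3)+((5*z)*(7+y)))*((b*0)+(x+(2+x))))) -> (((9*(20+(z+4)))*(((z*3)+(z*6))+(35+(x*x))))+((((8+y)*3)+((5*z)*(7+y)))*(0+(x+(2+x)))))
Step 9: at RR: (0+(x+(2+x))) -> (x+(2+x)); overall: (((9*(20+(z+4)))*(((z*3)+(z*6))+(35+(x*x))))+((((8+y)*3)+((5*z)*(7+y)))*(0+(x+(2+x))))) -> (((9*(20+(z+4)))*(((z*3)+(z*6))+(35+(x*x))))+((((8+y)*3)+((5*z)*(7+y)))*(x+(2+x))))
Fixed point: (((9*(20+(z+4)))*(((z*3)+(z*6))+(35+(x*x))))+((((8+y)*3)+((5*z)*(7+y)))*(x+(2+x))))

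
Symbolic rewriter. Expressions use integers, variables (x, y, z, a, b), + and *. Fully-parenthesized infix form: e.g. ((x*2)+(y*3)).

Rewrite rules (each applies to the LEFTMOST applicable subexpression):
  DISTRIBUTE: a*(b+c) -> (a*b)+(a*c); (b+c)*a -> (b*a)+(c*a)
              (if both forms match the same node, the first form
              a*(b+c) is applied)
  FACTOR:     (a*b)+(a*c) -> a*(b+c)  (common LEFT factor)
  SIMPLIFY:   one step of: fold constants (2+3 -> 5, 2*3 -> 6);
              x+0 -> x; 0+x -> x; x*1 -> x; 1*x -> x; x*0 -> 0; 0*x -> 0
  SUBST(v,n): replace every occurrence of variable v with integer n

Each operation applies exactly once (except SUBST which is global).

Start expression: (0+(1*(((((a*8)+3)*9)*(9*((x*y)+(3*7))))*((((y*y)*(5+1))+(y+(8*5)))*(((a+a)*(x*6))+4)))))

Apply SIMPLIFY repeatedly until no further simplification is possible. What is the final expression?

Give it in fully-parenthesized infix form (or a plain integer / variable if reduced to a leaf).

Answer: (((((a*8)+3)*9)*(9*((x*y)+21)))*((((y*y)*6)+(y+40))*(((a+a)*(x*6))+4)))

Derivation:
Start: (0+(1*(((((a*8)+3)*9)*(9*((x*y)+(3*7))))*((((y*y)*(5+1))+(y+(8*5)))*(((a+a)*(x*6))+4)))))
Step 1: at root: (0+(1*(((((a*8)+3)*9)*(9*((x*y)+(3*7))))*((((y*y)*(5+1))+(y+(8*5)))*(((a+a)*(x*6))+4))))) -> (1*(((((a*8)+3)*9)*(9*((x*y)+(3*7))))*((((y*y)*(5+1))+(y+(8*5)))*(((a+a)*(x*6))+4)))); overall: (0+(1*(((((a*8)+3)*9)*(9*((x*y)+(3*7))))*((((y*y)*(5+1))+(y+(8*5)))*(((a+a)*(x*6))+4))))) -> (1*(((((a*8)+3)*9)*(9*((x*y)+(3*7))))*((((y*y)*(5+1))+(y+(8*5)))*(((a+a)*(x*6))+4))))
Step 2: at root: (1*(((((a*8)+3)*9)*(9*((x*y)+(3*7))))*((((y*y)*(5+1))+(y+(8*5)))*(((a+a)*(x*6))+4)))) -> (((((a*8)+3)*9)*(9*((x*y)+(3*7))))*((((y*y)*(5+1))+(y+(8*5)))*(((a+a)*(x*6))+4))); overall: (1*(((((a*8)+3)*9)*(9*((x*y)+(3*7))))*((((y*y)*(5+1))+(y+(8*5)))*(((a+a)*(x*6))+4)))) -> (((((a*8)+3)*9)*(9*((x*y)+(3*7))))*((((y*y)*(5+1))+(y+(8*5)))*(((a+a)*(x*6))+4)))
Step 3: at LRRR: (3*7) -> 21; overall: (((((a*8)+3)*9)*(9*((x*y)+(3*7))))*((((y*y)*(5+1))+(y+(8*5)))*(((a+a)*(x*6))+4))) -> (((((a*8)+3)*9)*(9*((x*y)+21)))*((((y*y)*(5+1))+(y+(8*5)))*(((a+a)*(x*6))+4)))
Step 4: at RLLR: (5+1) -> 6; overall: (((((a*8)+3)*9)*(9*((x*y)+21)))*((((y*y)*(5+1))+(y+(8*5)))*(((a+a)*(x*6))+4))) -> (((((a*8)+3)*9)*(9*((x*y)+21)))*((((y*y)*6)+(y+(8*5)))*(((a+a)*(x*6))+4)))
Step 5: at RLRR: (8*5) -> 40; overall: (((((a*8)+3)*9)*(9*((x*y)+21)))*((((y*y)*6)+(y+(8*5)))*(((a+a)*(x*6))+4))) -> (((((a*8)+3)*9)*(9*((x*y)+21)))*((((y*y)*6)+(y+40))*(((a+a)*(x*6))+4)))
Fixed point: (((((a*8)+3)*9)*(9*((x*y)+21)))*((((y*y)*6)+(y+40))*(((a+a)*(x*6))+4)))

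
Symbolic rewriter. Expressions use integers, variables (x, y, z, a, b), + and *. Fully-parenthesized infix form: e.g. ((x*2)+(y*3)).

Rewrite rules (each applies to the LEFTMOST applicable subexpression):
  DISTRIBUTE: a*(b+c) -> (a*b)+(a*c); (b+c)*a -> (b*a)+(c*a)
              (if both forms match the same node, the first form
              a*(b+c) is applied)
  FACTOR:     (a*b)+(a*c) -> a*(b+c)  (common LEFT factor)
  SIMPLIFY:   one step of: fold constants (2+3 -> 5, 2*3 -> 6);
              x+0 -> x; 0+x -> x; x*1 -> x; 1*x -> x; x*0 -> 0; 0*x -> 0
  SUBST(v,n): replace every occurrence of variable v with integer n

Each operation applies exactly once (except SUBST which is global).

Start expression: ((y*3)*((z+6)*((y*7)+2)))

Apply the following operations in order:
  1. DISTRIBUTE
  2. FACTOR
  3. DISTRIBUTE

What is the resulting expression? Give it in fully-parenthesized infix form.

Answer: ((y*3)*(((z+6)*(y*7))+((z+6)*2)))

Derivation:
Start: ((y*3)*((z+6)*((y*7)+2)))
Apply DISTRIBUTE at R (target: ((z+6)*((y*7)+2))): ((y*3)*((z+6)*((y*7)+2))) -> ((y*3)*(((z+6)*(y*7))+((z+6)*2)))
Apply FACTOR at R (target: (((z+6)*(y*7))+((z+6)*2))): ((y*3)*(((z+6)*(y*7))+((z+6)*2))) -> ((y*3)*((z+6)*((y*7)+2)))
Apply DISTRIBUTE at R (target: ((z+6)*((y*7)+2))): ((y*3)*((z+6)*((y*7)+2))) -> ((y*3)*(((z+6)*(y*7))+((z+6)*2)))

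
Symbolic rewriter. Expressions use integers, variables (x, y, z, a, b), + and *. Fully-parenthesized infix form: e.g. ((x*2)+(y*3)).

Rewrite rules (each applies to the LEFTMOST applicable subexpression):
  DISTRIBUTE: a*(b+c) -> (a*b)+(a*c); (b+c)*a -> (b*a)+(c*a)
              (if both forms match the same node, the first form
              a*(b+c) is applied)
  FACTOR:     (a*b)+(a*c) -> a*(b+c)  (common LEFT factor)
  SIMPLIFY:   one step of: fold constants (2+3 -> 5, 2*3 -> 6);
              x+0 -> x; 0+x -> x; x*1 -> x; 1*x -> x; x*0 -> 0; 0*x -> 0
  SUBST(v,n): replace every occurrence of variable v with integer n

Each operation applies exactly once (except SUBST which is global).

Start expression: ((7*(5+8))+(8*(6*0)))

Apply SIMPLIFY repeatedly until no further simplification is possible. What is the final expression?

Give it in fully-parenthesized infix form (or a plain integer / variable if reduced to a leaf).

Answer: 91

Derivation:
Start: ((7*(5+8))+(8*(6*0)))
Step 1: at LR: (5+8) -> 13; overall: ((7*(5+8))+(8*(6*0))) -> ((7*13)+(8*(6*0)))
Step 2: at L: (7*13) -> 91; overall: ((7*13)+(8*(6*0))) -> (91+(8*(6*0)))
Step 3: at RR: (6*0) -> 0; overall: (91+(8*(6*0))) -> (91+(8*0))
Step 4: at R: (8*0) -> 0; overall: (91+(8*0)) -> (91+0)
Step 5: at root: (91+0) -> 91; overall: (91+0) -> 91
Fixed point: 91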